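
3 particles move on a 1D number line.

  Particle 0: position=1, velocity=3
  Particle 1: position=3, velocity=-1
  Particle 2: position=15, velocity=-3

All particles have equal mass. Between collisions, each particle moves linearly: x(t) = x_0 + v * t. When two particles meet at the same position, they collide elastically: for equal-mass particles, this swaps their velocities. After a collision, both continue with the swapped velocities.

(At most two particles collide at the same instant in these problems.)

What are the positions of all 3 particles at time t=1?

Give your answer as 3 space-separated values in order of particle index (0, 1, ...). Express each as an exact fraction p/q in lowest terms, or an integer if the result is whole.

Collision at t=1/2: particles 0 and 1 swap velocities; positions: p0=5/2 p1=5/2 p2=27/2; velocities now: v0=-1 v1=3 v2=-3
Advance to t=1 (no further collisions before then); velocities: v0=-1 v1=3 v2=-3; positions = 2 4 12

Answer: 2 4 12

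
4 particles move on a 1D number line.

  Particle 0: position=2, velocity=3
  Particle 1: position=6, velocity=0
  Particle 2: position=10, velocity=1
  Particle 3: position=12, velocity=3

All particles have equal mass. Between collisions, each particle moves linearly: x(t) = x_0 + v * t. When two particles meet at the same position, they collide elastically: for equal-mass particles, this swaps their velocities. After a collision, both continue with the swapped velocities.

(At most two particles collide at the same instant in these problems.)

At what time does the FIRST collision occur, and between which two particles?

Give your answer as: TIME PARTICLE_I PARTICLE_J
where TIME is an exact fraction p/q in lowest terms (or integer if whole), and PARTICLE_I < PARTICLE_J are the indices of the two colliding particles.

Answer: 4/3 0 1

Derivation:
Pair (0,1): pos 2,6 vel 3,0 -> gap=4, closing at 3/unit, collide at t=4/3
Pair (1,2): pos 6,10 vel 0,1 -> not approaching (rel speed -1 <= 0)
Pair (2,3): pos 10,12 vel 1,3 -> not approaching (rel speed -2 <= 0)
Earliest collision: t=4/3 between 0 and 1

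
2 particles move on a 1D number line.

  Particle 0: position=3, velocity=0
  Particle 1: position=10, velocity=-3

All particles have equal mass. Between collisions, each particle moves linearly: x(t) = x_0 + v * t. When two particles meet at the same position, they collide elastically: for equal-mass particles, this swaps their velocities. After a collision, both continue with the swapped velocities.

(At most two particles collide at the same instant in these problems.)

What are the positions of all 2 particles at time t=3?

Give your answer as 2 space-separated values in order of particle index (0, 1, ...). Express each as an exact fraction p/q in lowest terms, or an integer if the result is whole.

Answer: 1 3

Derivation:
Collision at t=7/3: particles 0 and 1 swap velocities; positions: p0=3 p1=3; velocities now: v0=-3 v1=0
Advance to t=3 (no further collisions before then); velocities: v0=-3 v1=0; positions = 1 3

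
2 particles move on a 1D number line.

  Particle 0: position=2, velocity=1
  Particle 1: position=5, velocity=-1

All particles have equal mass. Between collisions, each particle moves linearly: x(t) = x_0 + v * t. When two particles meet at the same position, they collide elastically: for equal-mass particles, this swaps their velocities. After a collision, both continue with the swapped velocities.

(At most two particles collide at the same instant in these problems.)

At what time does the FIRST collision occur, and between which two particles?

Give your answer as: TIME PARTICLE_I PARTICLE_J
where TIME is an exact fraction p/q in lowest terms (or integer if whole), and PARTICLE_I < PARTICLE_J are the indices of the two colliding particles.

Answer: 3/2 0 1

Derivation:
Pair (0,1): pos 2,5 vel 1,-1 -> gap=3, closing at 2/unit, collide at t=3/2
Earliest collision: t=3/2 between 0 and 1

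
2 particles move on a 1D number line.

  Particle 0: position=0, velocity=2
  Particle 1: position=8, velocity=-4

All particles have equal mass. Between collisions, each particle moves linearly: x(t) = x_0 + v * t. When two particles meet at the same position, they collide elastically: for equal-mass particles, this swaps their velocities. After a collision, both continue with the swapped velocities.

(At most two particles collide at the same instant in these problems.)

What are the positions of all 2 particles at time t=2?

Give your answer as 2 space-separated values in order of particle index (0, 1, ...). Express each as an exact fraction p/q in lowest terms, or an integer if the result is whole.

Answer: 0 4

Derivation:
Collision at t=4/3: particles 0 and 1 swap velocities; positions: p0=8/3 p1=8/3; velocities now: v0=-4 v1=2
Advance to t=2 (no further collisions before then); velocities: v0=-4 v1=2; positions = 0 4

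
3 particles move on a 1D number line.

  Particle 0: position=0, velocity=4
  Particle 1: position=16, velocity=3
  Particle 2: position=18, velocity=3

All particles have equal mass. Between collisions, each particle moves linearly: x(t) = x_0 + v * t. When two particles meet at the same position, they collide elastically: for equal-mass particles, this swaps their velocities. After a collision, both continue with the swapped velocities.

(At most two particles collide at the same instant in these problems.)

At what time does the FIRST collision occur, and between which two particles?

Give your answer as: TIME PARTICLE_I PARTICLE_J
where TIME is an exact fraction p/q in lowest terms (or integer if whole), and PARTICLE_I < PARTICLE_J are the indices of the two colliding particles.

Answer: 16 0 1

Derivation:
Pair (0,1): pos 0,16 vel 4,3 -> gap=16, closing at 1/unit, collide at t=16
Pair (1,2): pos 16,18 vel 3,3 -> not approaching (rel speed 0 <= 0)
Earliest collision: t=16 between 0 and 1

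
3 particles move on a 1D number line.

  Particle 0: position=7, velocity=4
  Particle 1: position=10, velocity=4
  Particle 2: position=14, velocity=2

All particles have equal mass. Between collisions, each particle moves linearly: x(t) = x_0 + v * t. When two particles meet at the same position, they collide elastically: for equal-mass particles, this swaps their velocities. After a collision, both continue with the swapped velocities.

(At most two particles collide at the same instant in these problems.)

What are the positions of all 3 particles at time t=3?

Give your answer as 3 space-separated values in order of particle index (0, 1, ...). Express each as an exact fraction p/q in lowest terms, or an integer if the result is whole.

Answer: 19 20 22

Derivation:
Collision at t=2: particles 1 and 2 swap velocities; positions: p0=15 p1=18 p2=18; velocities now: v0=4 v1=2 v2=4
Advance to t=3 (no further collisions before then); velocities: v0=4 v1=2 v2=4; positions = 19 20 22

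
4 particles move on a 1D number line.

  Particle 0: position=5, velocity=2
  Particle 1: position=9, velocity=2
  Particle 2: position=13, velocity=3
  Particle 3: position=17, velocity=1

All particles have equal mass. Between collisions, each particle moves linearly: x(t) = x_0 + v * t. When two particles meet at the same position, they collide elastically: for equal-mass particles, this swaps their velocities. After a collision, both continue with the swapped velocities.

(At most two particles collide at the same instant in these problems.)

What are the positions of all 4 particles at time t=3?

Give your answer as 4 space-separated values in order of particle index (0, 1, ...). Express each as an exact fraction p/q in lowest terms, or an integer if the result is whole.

Answer: 11 15 20 22

Derivation:
Collision at t=2: particles 2 and 3 swap velocities; positions: p0=9 p1=13 p2=19 p3=19; velocities now: v0=2 v1=2 v2=1 v3=3
Advance to t=3 (no further collisions before then); velocities: v0=2 v1=2 v2=1 v3=3; positions = 11 15 20 22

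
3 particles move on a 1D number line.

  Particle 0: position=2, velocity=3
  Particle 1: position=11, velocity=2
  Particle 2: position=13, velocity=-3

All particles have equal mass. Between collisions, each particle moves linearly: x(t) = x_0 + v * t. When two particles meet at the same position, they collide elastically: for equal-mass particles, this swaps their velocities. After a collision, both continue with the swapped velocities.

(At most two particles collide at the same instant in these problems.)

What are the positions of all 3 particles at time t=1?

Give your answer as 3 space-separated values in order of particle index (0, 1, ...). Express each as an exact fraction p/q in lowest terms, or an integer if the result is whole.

Answer: 5 10 13

Derivation:
Collision at t=2/5: particles 1 and 2 swap velocities; positions: p0=16/5 p1=59/5 p2=59/5; velocities now: v0=3 v1=-3 v2=2
Advance to t=1 (no further collisions before then); velocities: v0=3 v1=-3 v2=2; positions = 5 10 13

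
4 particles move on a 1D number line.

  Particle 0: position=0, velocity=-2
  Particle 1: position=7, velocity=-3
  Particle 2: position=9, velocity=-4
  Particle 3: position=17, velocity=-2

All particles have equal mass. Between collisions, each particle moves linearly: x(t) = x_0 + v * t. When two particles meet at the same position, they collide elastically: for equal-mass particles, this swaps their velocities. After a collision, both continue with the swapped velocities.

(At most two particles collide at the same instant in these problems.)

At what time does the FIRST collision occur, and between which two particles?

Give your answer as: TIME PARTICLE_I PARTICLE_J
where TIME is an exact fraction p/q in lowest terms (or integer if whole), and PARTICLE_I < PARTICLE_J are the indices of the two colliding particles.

Answer: 2 1 2

Derivation:
Pair (0,1): pos 0,7 vel -2,-3 -> gap=7, closing at 1/unit, collide at t=7
Pair (1,2): pos 7,9 vel -3,-4 -> gap=2, closing at 1/unit, collide at t=2
Pair (2,3): pos 9,17 vel -4,-2 -> not approaching (rel speed -2 <= 0)
Earliest collision: t=2 between 1 and 2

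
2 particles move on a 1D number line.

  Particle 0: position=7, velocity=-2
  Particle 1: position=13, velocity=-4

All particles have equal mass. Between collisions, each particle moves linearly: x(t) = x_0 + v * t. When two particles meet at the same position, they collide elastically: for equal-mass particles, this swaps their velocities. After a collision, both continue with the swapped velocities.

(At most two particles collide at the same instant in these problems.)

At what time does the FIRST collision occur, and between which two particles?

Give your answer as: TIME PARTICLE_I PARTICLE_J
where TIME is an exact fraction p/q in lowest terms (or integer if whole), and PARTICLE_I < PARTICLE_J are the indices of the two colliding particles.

Pair (0,1): pos 7,13 vel -2,-4 -> gap=6, closing at 2/unit, collide at t=3
Earliest collision: t=3 between 0 and 1

Answer: 3 0 1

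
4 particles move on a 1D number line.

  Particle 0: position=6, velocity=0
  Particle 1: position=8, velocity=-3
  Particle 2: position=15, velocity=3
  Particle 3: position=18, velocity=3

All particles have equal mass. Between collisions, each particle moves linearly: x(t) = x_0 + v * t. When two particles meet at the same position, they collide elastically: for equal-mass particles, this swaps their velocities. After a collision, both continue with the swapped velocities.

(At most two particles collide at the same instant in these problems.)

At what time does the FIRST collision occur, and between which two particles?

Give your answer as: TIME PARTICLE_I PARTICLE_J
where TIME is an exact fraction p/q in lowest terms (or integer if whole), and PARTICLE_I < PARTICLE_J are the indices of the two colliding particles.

Answer: 2/3 0 1

Derivation:
Pair (0,1): pos 6,8 vel 0,-3 -> gap=2, closing at 3/unit, collide at t=2/3
Pair (1,2): pos 8,15 vel -3,3 -> not approaching (rel speed -6 <= 0)
Pair (2,3): pos 15,18 vel 3,3 -> not approaching (rel speed 0 <= 0)
Earliest collision: t=2/3 between 0 and 1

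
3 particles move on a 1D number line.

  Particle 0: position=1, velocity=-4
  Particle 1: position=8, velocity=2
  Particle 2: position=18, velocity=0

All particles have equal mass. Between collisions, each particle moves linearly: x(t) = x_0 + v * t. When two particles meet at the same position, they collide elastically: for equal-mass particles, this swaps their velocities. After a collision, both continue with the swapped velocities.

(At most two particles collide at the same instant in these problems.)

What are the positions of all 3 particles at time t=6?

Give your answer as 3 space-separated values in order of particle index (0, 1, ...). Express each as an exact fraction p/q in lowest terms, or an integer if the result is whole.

Collision at t=5: particles 1 and 2 swap velocities; positions: p0=-19 p1=18 p2=18; velocities now: v0=-4 v1=0 v2=2
Advance to t=6 (no further collisions before then); velocities: v0=-4 v1=0 v2=2; positions = -23 18 20

Answer: -23 18 20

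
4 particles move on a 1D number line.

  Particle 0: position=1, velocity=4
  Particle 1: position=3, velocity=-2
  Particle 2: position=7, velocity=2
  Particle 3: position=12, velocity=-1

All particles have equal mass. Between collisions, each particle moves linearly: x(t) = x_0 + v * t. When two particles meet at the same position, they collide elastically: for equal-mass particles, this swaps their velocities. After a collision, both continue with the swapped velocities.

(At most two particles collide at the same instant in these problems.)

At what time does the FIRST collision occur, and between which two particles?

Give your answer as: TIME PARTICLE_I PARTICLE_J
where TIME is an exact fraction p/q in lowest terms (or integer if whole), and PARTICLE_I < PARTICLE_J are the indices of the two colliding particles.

Pair (0,1): pos 1,3 vel 4,-2 -> gap=2, closing at 6/unit, collide at t=1/3
Pair (1,2): pos 3,7 vel -2,2 -> not approaching (rel speed -4 <= 0)
Pair (2,3): pos 7,12 vel 2,-1 -> gap=5, closing at 3/unit, collide at t=5/3
Earliest collision: t=1/3 between 0 and 1

Answer: 1/3 0 1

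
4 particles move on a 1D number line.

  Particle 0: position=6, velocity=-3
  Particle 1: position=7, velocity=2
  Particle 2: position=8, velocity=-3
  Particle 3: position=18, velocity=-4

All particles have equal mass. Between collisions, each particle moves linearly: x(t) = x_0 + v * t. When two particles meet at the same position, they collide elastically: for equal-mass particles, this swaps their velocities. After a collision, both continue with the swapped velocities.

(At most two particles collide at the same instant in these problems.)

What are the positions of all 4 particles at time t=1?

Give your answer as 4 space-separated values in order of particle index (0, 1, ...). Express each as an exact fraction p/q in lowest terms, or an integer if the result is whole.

Answer: 3 5 9 14

Derivation:
Collision at t=1/5: particles 1 and 2 swap velocities; positions: p0=27/5 p1=37/5 p2=37/5 p3=86/5; velocities now: v0=-3 v1=-3 v2=2 v3=-4
Advance to t=1 (no further collisions before then); velocities: v0=-3 v1=-3 v2=2 v3=-4; positions = 3 5 9 14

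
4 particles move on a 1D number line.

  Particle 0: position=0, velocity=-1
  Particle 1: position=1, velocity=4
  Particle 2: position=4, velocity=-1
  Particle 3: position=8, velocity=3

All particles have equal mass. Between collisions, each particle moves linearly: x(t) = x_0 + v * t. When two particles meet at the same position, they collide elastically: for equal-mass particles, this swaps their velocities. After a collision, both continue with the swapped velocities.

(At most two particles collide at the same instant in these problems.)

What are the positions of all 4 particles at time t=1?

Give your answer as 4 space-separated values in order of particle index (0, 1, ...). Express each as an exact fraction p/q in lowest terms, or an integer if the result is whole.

Answer: -1 3 5 11

Derivation:
Collision at t=3/5: particles 1 and 2 swap velocities; positions: p0=-3/5 p1=17/5 p2=17/5 p3=49/5; velocities now: v0=-1 v1=-1 v2=4 v3=3
Advance to t=1 (no further collisions before then); velocities: v0=-1 v1=-1 v2=4 v3=3; positions = -1 3 5 11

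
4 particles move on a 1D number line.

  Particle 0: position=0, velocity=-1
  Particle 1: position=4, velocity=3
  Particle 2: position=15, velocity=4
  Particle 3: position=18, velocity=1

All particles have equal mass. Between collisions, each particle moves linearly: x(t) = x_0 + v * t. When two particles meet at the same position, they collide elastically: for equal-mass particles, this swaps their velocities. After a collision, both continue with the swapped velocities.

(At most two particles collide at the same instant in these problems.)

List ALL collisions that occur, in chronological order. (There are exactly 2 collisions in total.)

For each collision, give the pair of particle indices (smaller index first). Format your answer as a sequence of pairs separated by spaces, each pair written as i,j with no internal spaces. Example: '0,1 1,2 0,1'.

Collision at t=1: particles 2 and 3 swap velocities; positions: p0=-1 p1=7 p2=19 p3=19; velocities now: v0=-1 v1=3 v2=1 v3=4
Collision at t=7: particles 1 and 2 swap velocities; positions: p0=-7 p1=25 p2=25 p3=43; velocities now: v0=-1 v1=1 v2=3 v3=4

Answer: 2,3 1,2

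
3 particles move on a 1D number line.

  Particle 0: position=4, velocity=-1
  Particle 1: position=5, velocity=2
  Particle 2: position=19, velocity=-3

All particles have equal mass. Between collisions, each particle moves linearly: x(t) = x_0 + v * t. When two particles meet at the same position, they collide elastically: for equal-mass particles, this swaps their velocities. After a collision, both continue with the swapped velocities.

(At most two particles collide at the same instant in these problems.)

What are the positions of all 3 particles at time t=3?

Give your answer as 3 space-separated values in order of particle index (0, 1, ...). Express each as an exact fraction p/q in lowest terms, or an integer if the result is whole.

Answer: 1 10 11

Derivation:
Collision at t=14/5: particles 1 and 2 swap velocities; positions: p0=6/5 p1=53/5 p2=53/5; velocities now: v0=-1 v1=-3 v2=2
Advance to t=3 (no further collisions before then); velocities: v0=-1 v1=-3 v2=2; positions = 1 10 11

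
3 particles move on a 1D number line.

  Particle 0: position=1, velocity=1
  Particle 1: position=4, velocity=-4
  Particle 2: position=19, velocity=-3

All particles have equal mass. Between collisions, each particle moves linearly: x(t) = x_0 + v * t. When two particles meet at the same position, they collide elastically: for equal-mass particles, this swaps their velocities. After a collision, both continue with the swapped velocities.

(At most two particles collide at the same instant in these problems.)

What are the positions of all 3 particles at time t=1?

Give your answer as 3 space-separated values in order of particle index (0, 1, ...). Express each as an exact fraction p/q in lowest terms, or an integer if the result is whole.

Collision at t=3/5: particles 0 and 1 swap velocities; positions: p0=8/5 p1=8/5 p2=86/5; velocities now: v0=-4 v1=1 v2=-3
Advance to t=1 (no further collisions before then); velocities: v0=-4 v1=1 v2=-3; positions = 0 2 16

Answer: 0 2 16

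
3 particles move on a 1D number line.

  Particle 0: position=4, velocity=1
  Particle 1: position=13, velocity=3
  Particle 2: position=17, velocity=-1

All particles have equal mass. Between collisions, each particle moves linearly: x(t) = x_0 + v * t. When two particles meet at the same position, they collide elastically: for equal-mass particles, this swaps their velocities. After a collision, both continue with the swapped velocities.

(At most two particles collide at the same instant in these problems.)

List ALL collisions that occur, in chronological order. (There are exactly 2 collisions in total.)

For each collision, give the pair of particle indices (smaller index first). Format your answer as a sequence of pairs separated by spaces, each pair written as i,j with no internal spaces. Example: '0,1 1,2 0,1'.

Collision at t=1: particles 1 and 2 swap velocities; positions: p0=5 p1=16 p2=16; velocities now: v0=1 v1=-1 v2=3
Collision at t=13/2: particles 0 and 1 swap velocities; positions: p0=21/2 p1=21/2 p2=65/2; velocities now: v0=-1 v1=1 v2=3

Answer: 1,2 0,1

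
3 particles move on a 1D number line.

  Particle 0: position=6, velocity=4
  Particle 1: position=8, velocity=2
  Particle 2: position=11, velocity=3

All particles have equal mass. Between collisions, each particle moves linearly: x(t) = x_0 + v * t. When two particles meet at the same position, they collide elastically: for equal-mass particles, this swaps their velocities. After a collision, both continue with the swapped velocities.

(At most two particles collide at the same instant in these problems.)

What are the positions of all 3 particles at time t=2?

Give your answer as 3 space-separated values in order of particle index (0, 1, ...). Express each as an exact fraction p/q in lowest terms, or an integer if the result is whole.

Collision at t=1: particles 0 and 1 swap velocities; positions: p0=10 p1=10 p2=14; velocities now: v0=2 v1=4 v2=3
Advance to t=2 (no further collisions before then); velocities: v0=2 v1=4 v2=3; positions = 12 14 17

Answer: 12 14 17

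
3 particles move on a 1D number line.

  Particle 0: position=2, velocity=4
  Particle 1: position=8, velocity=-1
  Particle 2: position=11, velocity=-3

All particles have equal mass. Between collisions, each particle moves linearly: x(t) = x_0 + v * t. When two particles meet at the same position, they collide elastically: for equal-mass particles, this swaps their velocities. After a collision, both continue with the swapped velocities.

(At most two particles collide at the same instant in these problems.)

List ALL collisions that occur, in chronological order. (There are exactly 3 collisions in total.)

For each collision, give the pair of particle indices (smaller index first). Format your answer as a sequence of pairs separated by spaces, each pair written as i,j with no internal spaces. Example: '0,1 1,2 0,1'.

Collision at t=6/5: particles 0 and 1 swap velocities; positions: p0=34/5 p1=34/5 p2=37/5; velocities now: v0=-1 v1=4 v2=-3
Collision at t=9/7: particles 1 and 2 swap velocities; positions: p0=47/7 p1=50/7 p2=50/7; velocities now: v0=-1 v1=-3 v2=4
Collision at t=3/2: particles 0 and 1 swap velocities; positions: p0=13/2 p1=13/2 p2=8; velocities now: v0=-3 v1=-1 v2=4

Answer: 0,1 1,2 0,1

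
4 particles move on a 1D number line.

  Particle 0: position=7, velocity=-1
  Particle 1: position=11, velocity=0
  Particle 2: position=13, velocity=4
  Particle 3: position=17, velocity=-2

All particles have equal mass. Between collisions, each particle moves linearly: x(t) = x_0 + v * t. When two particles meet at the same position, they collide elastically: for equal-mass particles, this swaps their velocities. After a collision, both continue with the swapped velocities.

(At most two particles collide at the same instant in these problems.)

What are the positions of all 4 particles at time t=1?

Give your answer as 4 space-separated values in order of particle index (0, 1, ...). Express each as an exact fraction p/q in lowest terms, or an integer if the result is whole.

Answer: 6 11 15 17

Derivation:
Collision at t=2/3: particles 2 and 3 swap velocities; positions: p0=19/3 p1=11 p2=47/3 p3=47/3; velocities now: v0=-1 v1=0 v2=-2 v3=4
Advance to t=1 (no further collisions before then); velocities: v0=-1 v1=0 v2=-2 v3=4; positions = 6 11 15 17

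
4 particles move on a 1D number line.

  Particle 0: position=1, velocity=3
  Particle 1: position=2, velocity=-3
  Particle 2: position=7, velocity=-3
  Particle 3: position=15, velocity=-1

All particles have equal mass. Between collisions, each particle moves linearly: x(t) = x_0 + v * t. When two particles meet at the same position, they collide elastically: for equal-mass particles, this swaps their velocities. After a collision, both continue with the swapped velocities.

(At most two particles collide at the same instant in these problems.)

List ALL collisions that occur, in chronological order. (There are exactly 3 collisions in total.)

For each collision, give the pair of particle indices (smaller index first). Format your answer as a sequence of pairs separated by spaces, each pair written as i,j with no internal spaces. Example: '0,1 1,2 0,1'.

Collision at t=1/6: particles 0 and 1 swap velocities; positions: p0=3/2 p1=3/2 p2=13/2 p3=89/6; velocities now: v0=-3 v1=3 v2=-3 v3=-1
Collision at t=1: particles 1 and 2 swap velocities; positions: p0=-1 p1=4 p2=4 p3=14; velocities now: v0=-3 v1=-3 v2=3 v3=-1
Collision at t=7/2: particles 2 and 3 swap velocities; positions: p0=-17/2 p1=-7/2 p2=23/2 p3=23/2; velocities now: v0=-3 v1=-3 v2=-1 v3=3

Answer: 0,1 1,2 2,3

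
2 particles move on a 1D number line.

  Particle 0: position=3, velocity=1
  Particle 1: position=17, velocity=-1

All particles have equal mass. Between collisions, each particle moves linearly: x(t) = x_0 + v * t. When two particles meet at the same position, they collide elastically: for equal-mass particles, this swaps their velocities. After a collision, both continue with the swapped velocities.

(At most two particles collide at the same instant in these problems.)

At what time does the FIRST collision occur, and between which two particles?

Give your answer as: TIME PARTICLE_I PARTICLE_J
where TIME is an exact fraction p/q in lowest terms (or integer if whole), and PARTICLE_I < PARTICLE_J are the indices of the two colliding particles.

Pair (0,1): pos 3,17 vel 1,-1 -> gap=14, closing at 2/unit, collide at t=7
Earliest collision: t=7 between 0 and 1

Answer: 7 0 1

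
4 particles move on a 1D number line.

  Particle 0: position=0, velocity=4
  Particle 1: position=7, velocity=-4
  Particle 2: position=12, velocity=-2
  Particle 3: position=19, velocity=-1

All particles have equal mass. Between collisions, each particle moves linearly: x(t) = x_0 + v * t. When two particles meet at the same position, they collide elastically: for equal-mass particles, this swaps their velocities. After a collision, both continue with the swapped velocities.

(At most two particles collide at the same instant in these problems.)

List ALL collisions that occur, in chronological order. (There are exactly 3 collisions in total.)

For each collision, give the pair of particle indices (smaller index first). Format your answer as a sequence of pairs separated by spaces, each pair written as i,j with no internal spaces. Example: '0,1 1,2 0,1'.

Answer: 0,1 1,2 2,3

Derivation:
Collision at t=7/8: particles 0 and 1 swap velocities; positions: p0=7/2 p1=7/2 p2=41/4 p3=145/8; velocities now: v0=-4 v1=4 v2=-2 v3=-1
Collision at t=2: particles 1 and 2 swap velocities; positions: p0=-1 p1=8 p2=8 p3=17; velocities now: v0=-4 v1=-2 v2=4 v3=-1
Collision at t=19/5: particles 2 and 3 swap velocities; positions: p0=-41/5 p1=22/5 p2=76/5 p3=76/5; velocities now: v0=-4 v1=-2 v2=-1 v3=4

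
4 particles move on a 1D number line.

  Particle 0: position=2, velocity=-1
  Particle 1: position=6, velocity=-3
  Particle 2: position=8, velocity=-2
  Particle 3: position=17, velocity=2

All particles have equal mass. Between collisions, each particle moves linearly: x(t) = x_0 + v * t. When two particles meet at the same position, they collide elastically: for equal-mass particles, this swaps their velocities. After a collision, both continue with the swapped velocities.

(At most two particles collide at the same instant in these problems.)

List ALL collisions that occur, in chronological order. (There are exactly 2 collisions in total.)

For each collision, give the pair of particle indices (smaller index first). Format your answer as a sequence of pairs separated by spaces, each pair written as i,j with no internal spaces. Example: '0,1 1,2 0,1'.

Answer: 0,1 1,2

Derivation:
Collision at t=2: particles 0 and 1 swap velocities; positions: p0=0 p1=0 p2=4 p3=21; velocities now: v0=-3 v1=-1 v2=-2 v3=2
Collision at t=6: particles 1 and 2 swap velocities; positions: p0=-12 p1=-4 p2=-4 p3=29; velocities now: v0=-3 v1=-2 v2=-1 v3=2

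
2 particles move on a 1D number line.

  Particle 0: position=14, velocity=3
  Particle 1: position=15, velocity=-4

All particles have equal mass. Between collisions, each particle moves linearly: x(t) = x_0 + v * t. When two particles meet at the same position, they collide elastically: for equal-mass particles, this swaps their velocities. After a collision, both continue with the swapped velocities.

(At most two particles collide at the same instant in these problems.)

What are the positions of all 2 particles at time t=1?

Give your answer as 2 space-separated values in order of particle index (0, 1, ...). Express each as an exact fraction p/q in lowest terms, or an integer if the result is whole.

Collision at t=1/7: particles 0 and 1 swap velocities; positions: p0=101/7 p1=101/7; velocities now: v0=-4 v1=3
Advance to t=1 (no further collisions before then); velocities: v0=-4 v1=3; positions = 11 17

Answer: 11 17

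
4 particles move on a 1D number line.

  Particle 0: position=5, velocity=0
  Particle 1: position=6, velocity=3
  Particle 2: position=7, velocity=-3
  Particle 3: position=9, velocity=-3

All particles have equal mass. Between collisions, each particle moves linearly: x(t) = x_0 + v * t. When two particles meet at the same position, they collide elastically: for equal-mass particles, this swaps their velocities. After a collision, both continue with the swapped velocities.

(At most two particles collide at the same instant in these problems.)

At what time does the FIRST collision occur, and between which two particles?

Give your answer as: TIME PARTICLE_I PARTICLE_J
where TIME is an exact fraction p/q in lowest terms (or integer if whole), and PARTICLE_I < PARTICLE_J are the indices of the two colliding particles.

Pair (0,1): pos 5,6 vel 0,3 -> not approaching (rel speed -3 <= 0)
Pair (1,2): pos 6,7 vel 3,-3 -> gap=1, closing at 6/unit, collide at t=1/6
Pair (2,3): pos 7,9 vel -3,-3 -> not approaching (rel speed 0 <= 0)
Earliest collision: t=1/6 between 1 and 2

Answer: 1/6 1 2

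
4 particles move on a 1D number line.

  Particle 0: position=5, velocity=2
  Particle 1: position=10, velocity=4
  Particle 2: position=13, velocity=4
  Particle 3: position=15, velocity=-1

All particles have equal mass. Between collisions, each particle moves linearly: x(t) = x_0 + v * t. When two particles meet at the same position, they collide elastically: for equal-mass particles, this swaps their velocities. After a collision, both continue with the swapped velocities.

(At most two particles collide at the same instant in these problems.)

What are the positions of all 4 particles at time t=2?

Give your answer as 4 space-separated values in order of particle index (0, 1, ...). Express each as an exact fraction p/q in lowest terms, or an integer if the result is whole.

Answer: 9 13 18 21

Derivation:
Collision at t=2/5: particles 2 and 3 swap velocities; positions: p0=29/5 p1=58/5 p2=73/5 p3=73/5; velocities now: v0=2 v1=4 v2=-1 v3=4
Collision at t=1: particles 1 and 2 swap velocities; positions: p0=7 p1=14 p2=14 p3=17; velocities now: v0=2 v1=-1 v2=4 v3=4
Advance to t=2 (no further collisions before then); velocities: v0=2 v1=-1 v2=4 v3=4; positions = 9 13 18 21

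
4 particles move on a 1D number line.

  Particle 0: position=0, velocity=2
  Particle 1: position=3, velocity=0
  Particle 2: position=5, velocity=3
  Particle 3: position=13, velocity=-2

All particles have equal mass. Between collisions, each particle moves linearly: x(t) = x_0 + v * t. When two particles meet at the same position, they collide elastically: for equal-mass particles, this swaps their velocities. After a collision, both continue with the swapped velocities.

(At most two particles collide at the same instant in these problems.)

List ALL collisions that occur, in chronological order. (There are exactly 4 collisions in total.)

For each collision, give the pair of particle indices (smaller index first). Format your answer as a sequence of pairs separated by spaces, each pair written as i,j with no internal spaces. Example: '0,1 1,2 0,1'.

Collision at t=3/2: particles 0 and 1 swap velocities; positions: p0=3 p1=3 p2=19/2 p3=10; velocities now: v0=0 v1=2 v2=3 v3=-2
Collision at t=8/5: particles 2 and 3 swap velocities; positions: p0=3 p1=16/5 p2=49/5 p3=49/5; velocities now: v0=0 v1=2 v2=-2 v3=3
Collision at t=13/4: particles 1 and 2 swap velocities; positions: p0=3 p1=13/2 p2=13/2 p3=59/4; velocities now: v0=0 v1=-2 v2=2 v3=3
Collision at t=5: particles 0 and 1 swap velocities; positions: p0=3 p1=3 p2=10 p3=20; velocities now: v0=-2 v1=0 v2=2 v3=3

Answer: 0,1 2,3 1,2 0,1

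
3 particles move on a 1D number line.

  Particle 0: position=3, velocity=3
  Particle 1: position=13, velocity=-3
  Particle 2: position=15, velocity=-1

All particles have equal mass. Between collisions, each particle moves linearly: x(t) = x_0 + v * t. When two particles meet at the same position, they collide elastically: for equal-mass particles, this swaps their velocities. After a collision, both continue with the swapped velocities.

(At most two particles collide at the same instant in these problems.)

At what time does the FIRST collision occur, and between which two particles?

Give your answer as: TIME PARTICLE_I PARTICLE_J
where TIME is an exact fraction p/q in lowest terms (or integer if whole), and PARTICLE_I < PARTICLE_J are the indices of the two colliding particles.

Pair (0,1): pos 3,13 vel 3,-3 -> gap=10, closing at 6/unit, collide at t=5/3
Pair (1,2): pos 13,15 vel -3,-1 -> not approaching (rel speed -2 <= 0)
Earliest collision: t=5/3 between 0 and 1

Answer: 5/3 0 1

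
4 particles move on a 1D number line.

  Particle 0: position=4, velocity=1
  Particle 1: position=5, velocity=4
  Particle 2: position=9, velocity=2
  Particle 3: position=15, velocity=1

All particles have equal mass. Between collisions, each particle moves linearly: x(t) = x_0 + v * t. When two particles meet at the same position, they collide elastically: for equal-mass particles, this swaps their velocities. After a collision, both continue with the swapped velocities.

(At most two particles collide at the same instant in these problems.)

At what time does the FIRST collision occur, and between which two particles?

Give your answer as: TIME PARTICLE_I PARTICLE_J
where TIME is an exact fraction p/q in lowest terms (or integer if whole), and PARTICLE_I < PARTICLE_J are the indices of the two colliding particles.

Answer: 2 1 2

Derivation:
Pair (0,1): pos 4,5 vel 1,4 -> not approaching (rel speed -3 <= 0)
Pair (1,2): pos 5,9 vel 4,2 -> gap=4, closing at 2/unit, collide at t=2
Pair (2,3): pos 9,15 vel 2,1 -> gap=6, closing at 1/unit, collide at t=6
Earliest collision: t=2 between 1 and 2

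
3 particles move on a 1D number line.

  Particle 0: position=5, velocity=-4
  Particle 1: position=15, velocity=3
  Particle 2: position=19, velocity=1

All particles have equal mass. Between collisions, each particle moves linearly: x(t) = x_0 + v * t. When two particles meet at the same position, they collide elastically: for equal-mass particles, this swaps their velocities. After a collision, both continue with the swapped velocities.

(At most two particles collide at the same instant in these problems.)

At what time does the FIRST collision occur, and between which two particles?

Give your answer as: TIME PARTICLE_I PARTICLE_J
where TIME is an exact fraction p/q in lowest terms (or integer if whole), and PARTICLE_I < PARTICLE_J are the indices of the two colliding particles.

Answer: 2 1 2

Derivation:
Pair (0,1): pos 5,15 vel -4,3 -> not approaching (rel speed -7 <= 0)
Pair (1,2): pos 15,19 vel 3,1 -> gap=4, closing at 2/unit, collide at t=2
Earliest collision: t=2 between 1 and 2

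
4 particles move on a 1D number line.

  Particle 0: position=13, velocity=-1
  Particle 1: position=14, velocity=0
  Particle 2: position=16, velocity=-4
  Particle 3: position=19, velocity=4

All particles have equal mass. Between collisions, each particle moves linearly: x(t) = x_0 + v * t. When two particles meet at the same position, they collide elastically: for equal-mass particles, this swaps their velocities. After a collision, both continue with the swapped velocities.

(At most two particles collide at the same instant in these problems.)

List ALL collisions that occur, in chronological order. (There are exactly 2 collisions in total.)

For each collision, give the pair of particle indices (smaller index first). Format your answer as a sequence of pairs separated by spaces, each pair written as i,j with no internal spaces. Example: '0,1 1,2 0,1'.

Answer: 1,2 0,1

Derivation:
Collision at t=1/2: particles 1 and 2 swap velocities; positions: p0=25/2 p1=14 p2=14 p3=21; velocities now: v0=-1 v1=-4 v2=0 v3=4
Collision at t=1: particles 0 and 1 swap velocities; positions: p0=12 p1=12 p2=14 p3=23; velocities now: v0=-4 v1=-1 v2=0 v3=4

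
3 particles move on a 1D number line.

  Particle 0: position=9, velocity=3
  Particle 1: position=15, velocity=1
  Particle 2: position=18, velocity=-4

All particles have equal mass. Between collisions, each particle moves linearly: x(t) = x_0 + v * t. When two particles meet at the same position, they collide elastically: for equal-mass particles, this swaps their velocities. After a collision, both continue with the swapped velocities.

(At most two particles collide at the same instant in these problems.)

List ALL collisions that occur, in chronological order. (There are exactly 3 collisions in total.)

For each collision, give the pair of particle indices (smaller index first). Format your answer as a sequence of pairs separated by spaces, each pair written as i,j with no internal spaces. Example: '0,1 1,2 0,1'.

Answer: 1,2 0,1 1,2

Derivation:
Collision at t=3/5: particles 1 and 2 swap velocities; positions: p0=54/5 p1=78/5 p2=78/5; velocities now: v0=3 v1=-4 v2=1
Collision at t=9/7: particles 0 and 1 swap velocities; positions: p0=90/7 p1=90/7 p2=114/7; velocities now: v0=-4 v1=3 v2=1
Collision at t=3: particles 1 and 2 swap velocities; positions: p0=6 p1=18 p2=18; velocities now: v0=-4 v1=1 v2=3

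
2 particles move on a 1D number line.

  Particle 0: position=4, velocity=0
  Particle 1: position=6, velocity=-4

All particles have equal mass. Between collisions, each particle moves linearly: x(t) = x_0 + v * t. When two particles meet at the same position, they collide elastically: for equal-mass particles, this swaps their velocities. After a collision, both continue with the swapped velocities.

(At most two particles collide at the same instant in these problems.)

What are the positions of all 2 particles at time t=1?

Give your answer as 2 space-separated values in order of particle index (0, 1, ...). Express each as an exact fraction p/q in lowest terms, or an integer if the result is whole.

Collision at t=1/2: particles 0 and 1 swap velocities; positions: p0=4 p1=4; velocities now: v0=-4 v1=0
Advance to t=1 (no further collisions before then); velocities: v0=-4 v1=0; positions = 2 4

Answer: 2 4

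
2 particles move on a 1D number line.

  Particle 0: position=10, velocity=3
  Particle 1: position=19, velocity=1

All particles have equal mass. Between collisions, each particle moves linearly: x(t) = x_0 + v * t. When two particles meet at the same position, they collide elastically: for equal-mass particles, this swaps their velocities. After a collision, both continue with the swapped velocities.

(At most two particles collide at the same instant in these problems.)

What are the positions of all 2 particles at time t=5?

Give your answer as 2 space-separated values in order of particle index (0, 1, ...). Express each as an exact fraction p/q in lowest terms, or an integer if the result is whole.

Answer: 24 25

Derivation:
Collision at t=9/2: particles 0 and 1 swap velocities; positions: p0=47/2 p1=47/2; velocities now: v0=1 v1=3
Advance to t=5 (no further collisions before then); velocities: v0=1 v1=3; positions = 24 25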